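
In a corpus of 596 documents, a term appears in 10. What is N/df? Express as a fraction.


IDF ratio = N / df
= 596 / 10
= 298/5

298/5


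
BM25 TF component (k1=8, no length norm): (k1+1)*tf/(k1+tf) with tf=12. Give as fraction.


BM25 TF component = (k1+1)*tf / (k1+tf)
k1 = 8, tf = 12
Numerator = (8+1)*12 = 108
Denominator = 8 + 12 = 20
= 108/20 = 27/5

27/5


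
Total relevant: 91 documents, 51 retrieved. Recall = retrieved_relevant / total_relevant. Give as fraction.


Recall = retrieved_relevant / total_relevant
= 51 / 91
= 51 / (51 + 40)
= 51/91

51/91


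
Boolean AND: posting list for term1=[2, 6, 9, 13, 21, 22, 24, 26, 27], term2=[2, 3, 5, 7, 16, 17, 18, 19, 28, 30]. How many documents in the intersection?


Boolean AND: find intersection of posting lists
term1 docs: [2, 6, 9, 13, 21, 22, 24, 26, 27]
term2 docs: [2, 3, 5, 7, 16, 17, 18, 19, 28, 30]
Intersection: [2]
|intersection| = 1

1


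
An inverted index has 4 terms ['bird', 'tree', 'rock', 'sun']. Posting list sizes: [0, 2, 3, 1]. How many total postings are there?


Summing posting list sizes:
'bird': 0 postings
'tree': 2 postings
'rock': 3 postings
'sun': 1 postings
Total = 0 + 2 + 3 + 1 = 6

6


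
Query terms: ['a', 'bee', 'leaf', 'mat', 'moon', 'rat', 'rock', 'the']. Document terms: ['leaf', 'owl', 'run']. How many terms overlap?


Query terms: ['a', 'bee', 'leaf', 'mat', 'moon', 'rat', 'rock', 'the']
Document terms: ['leaf', 'owl', 'run']
Common terms: ['leaf']
Overlap count = 1

1


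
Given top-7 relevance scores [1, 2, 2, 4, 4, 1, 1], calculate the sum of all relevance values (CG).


Cumulative Gain = sum of relevance scores
Position 1: rel=1, running sum=1
Position 2: rel=2, running sum=3
Position 3: rel=2, running sum=5
Position 4: rel=4, running sum=9
Position 5: rel=4, running sum=13
Position 6: rel=1, running sum=14
Position 7: rel=1, running sum=15
CG = 15

15


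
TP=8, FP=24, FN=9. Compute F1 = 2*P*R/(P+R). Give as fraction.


F1 = 2 * P * R / (P + R)
P = TP/(TP+FP) = 8/32 = 1/4
R = TP/(TP+FN) = 8/17 = 8/17
2 * P * R = 2 * 1/4 * 8/17 = 4/17
P + R = 1/4 + 8/17 = 49/68
F1 = 4/17 / 49/68 = 16/49

16/49


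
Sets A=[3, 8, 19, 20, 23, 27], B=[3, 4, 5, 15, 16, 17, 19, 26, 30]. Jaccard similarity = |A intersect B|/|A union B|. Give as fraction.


A intersect B = [3, 19]
|A intersect B| = 2
A union B = [3, 4, 5, 8, 15, 16, 17, 19, 20, 23, 26, 27, 30]
|A union B| = 13
Jaccard = 2/13 = 2/13

2/13


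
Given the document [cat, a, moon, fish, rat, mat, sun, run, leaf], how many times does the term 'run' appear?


Document has 9 words
Scanning for 'run':
Found at positions: [7]
Count = 1

1


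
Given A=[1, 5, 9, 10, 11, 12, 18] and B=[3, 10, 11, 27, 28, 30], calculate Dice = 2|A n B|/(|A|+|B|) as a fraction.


A intersect B = [10, 11]
|A intersect B| = 2
|A| = 7, |B| = 6
Dice = 2*2 / (7+6)
= 4 / 13 = 4/13

4/13


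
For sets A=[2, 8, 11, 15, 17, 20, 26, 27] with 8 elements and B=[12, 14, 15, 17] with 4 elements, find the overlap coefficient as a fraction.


A intersect B = [15, 17]
|A intersect B| = 2
min(|A|, |B|) = min(8, 4) = 4
Overlap = 2 / 4 = 1/2

1/2


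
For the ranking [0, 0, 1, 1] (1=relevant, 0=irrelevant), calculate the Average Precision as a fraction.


Computing P@k for each relevant position:
Position 1: not relevant
Position 2: not relevant
Position 3: relevant, P@3 = 1/3 = 1/3
Position 4: relevant, P@4 = 2/4 = 1/2
Sum of P@k = 1/3 + 1/2 = 5/6
AP = 5/6 / 2 = 5/12

5/12


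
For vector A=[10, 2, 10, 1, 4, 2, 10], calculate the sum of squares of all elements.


|A|^2 = sum of squared components
A[0]^2 = 10^2 = 100
A[1]^2 = 2^2 = 4
A[2]^2 = 10^2 = 100
A[3]^2 = 1^2 = 1
A[4]^2 = 4^2 = 16
A[5]^2 = 2^2 = 4
A[6]^2 = 10^2 = 100
Sum = 100 + 4 + 100 + 1 + 16 + 4 + 100 = 325

325


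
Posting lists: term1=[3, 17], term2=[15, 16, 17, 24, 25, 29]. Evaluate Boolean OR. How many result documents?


Boolean OR: find union of posting lists
term1 docs: [3, 17]
term2 docs: [15, 16, 17, 24, 25, 29]
Union: [3, 15, 16, 17, 24, 25, 29]
|union| = 7

7


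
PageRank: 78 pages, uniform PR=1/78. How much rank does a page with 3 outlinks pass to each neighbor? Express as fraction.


Initial PR = 1/78 = 1/78
Outlinks = 3
Contribution per link = PR / outlinks
= 1/78 / 3
= 1/234

1/234


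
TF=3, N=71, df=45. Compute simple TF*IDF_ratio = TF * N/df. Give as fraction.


TF * (N/df)
= 3 * (71/45)
= 3 * 71/45
= 71/15

71/15


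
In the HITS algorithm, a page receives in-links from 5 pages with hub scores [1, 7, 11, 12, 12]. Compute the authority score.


Authority = sum of hub scores of in-linkers
In-link 1: hub score = 1
In-link 2: hub score = 7
In-link 3: hub score = 11
In-link 4: hub score = 12
In-link 5: hub score = 12
Authority = 1 + 7 + 11 + 12 + 12 = 43

43


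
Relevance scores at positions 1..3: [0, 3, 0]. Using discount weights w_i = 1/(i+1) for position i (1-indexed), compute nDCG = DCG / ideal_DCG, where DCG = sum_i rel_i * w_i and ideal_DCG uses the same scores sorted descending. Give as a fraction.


Position discount weights w_i = 1/(i+1) for i=1..3:
Weights = [1/2, 1/3, 1/4]
Actual relevance: [0, 3, 0]
DCG = 0/2 + 3/3 + 0/4 = 1
Ideal relevance (sorted desc): [3, 0, 0]
Ideal DCG = 3/2 + 0/3 + 0/4 = 3/2
nDCG = DCG / ideal_DCG = 1 / 3/2 = 2/3

2/3


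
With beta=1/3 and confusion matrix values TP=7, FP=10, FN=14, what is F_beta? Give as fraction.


P = TP/(TP+FP) = 7/17 = 7/17
R = TP/(TP+FN) = 7/21 = 1/3
beta^2 = 1/3^2 = 1/9
(1 + beta^2) = 10/9
Numerator = (1+beta^2)*P*R = 70/459
Denominator = beta^2*P + R = 7/153 + 1/3 = 58/153
F_beta = 35/87

35/87


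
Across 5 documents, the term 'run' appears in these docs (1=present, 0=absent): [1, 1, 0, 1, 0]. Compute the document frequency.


Checking each document for 'run':
Doc 1: present
Doc 2: present
Doc 3: absent
Doc 4: present
Doc 5: absent
df = sum of presences = 1 + 1 + 0 + 1 + 0 = 3

3


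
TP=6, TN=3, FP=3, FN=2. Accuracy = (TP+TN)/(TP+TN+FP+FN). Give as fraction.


Accuracy = (TP + TN) / (TP + TN + FP + FN)
TP + TN = 6 + 3 = 9
Total = 6 + 3 + 3 + 2 = 14
Accuracy = 9 / 14 = 9/14

9/14


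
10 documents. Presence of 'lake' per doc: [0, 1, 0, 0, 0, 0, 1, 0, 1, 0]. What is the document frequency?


Checking each document for 'lake':
Doc 1: absent
Doc 2: present
Doc 3: absent
Doc 4: absent
Doc 5: absent
Doc 6: absent
Doc 7: present
Doc 8: absent
Doc 9: present
Doc 10: absent
df = sum of presences = 0 + 1 + 0 + 0 + 0 + 0 + 1 + 0 + 1 + 0 = 3

3


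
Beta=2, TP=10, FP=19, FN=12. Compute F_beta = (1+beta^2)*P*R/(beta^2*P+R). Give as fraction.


P = TP/(TP+FP) = 10/29 = 10/29
R = TP/(TP+FN) = 10/22 = 5/11
beta^2 = 2^2 = 4
(1 + beta^2) = 5
Numerator = (1+beta^2)*P*R = 250/319
Denominator = beta^2*P + R = 40/29 + 5/11 = 585/319
F_beta = 50/117

50/117


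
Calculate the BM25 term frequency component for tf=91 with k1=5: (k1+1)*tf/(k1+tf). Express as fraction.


BM25 TF component = (k1+1)*tf / (k1+tf)
k1 = 5, tf = 91
Numerator = (5+1)*91 = 546
Denominator = 5 + 91 = 96
= 546/96 = 91/16

91/16


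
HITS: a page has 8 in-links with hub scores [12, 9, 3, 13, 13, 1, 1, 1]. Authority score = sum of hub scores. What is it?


Authority = sum of hub scores of in-linkers
In-link 1: hub score = 12
In-link 2: hub score = 9
In-link 3: hub score = 3
In-link 4: hub score = 13
In-link 5: hub score = 13
In-link 6: hub score = 1
In-link 7: hub score = 1
In-link 8: hub score = 1
Authority = 12 + 9 + 3 + 13 + 13 + 1 + 1 + 1 = 53

53


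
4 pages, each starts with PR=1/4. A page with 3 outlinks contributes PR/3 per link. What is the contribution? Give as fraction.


Initial PR = 1/4 = 1/4
Outlinks = 3
Contribution per link = PR / outlinks
= 1/4 / 3
= 1/12

1/12


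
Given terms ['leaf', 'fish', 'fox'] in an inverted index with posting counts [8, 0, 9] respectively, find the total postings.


Summing posting list sizes:
'leaf': 8 postings
'fish': 0 postings
'fox': 9 postings
Total = 8 + 0 + 9 = 17

17


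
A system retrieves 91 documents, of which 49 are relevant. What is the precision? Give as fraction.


Precision = relevant_retrieved / total_retrieved
= 49 / 91
= 49 / (49 + 42)
= 7/13

7/13


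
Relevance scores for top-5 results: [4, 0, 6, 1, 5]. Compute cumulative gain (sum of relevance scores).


Cumulative Gain = sum of relevance scores
Position 1: rel=4, running sum=4
Position 2: rel=0, running sum=4
Position 3: rel=6, running sum=10
Position 4: rel=1, running sum=11
Position 5: rel=5, running sum=16
CG = 16

16


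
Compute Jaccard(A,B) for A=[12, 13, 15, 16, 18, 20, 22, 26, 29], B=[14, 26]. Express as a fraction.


A intersect B = [26]
|A intersect B| = 1
A union B = [12, 13, 14, 15, 16, 18, 20, 22, 26, 29]
|A union B| = 10
Jaccard = 1/10 = 1/10

1/10


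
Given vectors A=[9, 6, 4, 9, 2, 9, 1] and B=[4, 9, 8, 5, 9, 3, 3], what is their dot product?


Dot product = sum of element-wise products
A[0]*B[0] = 9*4 = 36
A[1]*B[1] = 6*9 = 54
A[2]*B[2] = 4*8 = 32
A[3]*B[3] = 9*5 = 45
A[4]*B[4] = 2*9 = 18
A[5]*B[5] = 9*3 = 27
A[6]*B[6] = 1*3 = 3
Sum = 36 + 54 + 32 + 45 + 18 + 27 + 3 = 215

215


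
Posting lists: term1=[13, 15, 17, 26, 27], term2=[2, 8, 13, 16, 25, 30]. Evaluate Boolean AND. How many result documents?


Boolean AND: find intersection of posting lists
term1 docs: [13, 15, 17, 26, 27]
term2 docs: [2, 8, 13, 16, 25, 30]
Intersection: [13]
|intersection| = 1

1


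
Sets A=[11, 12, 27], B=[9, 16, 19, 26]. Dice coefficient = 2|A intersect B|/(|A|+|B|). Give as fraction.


A intersect B = []
|A intersect B| = 0
|A| = 3, |B| = 4
Dice = 2*0 / (3+4)
= 0 / 7 = 0

0


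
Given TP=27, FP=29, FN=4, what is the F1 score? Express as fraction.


F1 = 2 * P * R / (P + R)
P = TP/(TP+FP) = 27/56 = 27/56
R = TP/(TP+FN) = 27/31 = 27/31
2 * P * R = 2 * 27/56 * 27/31 = 729/868
P + R = 27/56 + 27/31 = 2349/1736
F1 = 729/868 / 2349/1736 = 18/29

18/29


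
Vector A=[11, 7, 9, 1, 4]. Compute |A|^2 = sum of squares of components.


|A|^2 = sum of squared components
A[0]^2 = 11^2 = 121
A[1]^2 = 7^2 = 49
A[2]^2 = 9^2 = 81
A[3]^2 = 1^2 = 1
A[4]^2 = 4^2 = 16
Sum = 121 + 49 + 81 + 1 + 16 = 268

268


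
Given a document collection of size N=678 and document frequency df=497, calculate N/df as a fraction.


IDF ratio = N / df
= 678 / 497
= 678/497

678/497


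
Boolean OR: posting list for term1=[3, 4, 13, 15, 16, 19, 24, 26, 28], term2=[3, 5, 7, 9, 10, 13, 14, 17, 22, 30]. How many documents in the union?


Boolean OR: find union of posting lists
term1 docs: [3, 4, 13, 15, 16, 19, 24, 26, 28]
term2 docs: [3, 5, 7, 9, 10, 13, 14, 17, 22, 30]
Union: [3, 4, 5, 7, 9, 10, 13, 14, 15, 16, 17, 19, 22, 24, 26, 28, 30]
|union| = 17

17


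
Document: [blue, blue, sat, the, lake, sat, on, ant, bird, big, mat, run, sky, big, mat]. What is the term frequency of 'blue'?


Document has 15 words
Scanning for 'blue':
Found at positions: [0, 1]
Count = 2

2


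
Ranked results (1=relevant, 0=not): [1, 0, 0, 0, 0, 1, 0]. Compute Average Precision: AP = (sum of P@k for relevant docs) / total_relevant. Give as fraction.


Computing P@k for each relevant position:
Position 1: relevant, P@1 = 1/1 = 1
Position 2: not relevant
Position 3: not relevant
Position 4: not relevant
Position 5: not relevant
Position 6: relevant, P@6 = 2/6 = 1/3
Position 7: not relevant
Sum of P@k = 1 + 1/3 = 4/3
AP = 4/3 / 2 = 2/3

2/3


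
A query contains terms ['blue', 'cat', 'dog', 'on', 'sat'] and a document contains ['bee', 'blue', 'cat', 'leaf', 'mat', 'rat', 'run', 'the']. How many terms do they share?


Query terms: ['blue', 'cat', 'dog', 'on', 'sat']
Document terms: ['bee', 'blue', 'cat', 'leaf', 'mat', 'rat', 'run', 'the']
Common terms: ['blue', 'cat']
Overlap count = 2

2


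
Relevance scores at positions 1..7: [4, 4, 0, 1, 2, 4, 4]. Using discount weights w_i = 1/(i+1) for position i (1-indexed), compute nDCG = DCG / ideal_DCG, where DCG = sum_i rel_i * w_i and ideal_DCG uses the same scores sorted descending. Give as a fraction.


Position discount weights w_i = 1/(i+1) for i=1..7:
Weights = [1/2, 1/3, 1/4, 1/5, 1/6, 1/7, 1/8]
Actual relevance: [4, 4, 0, 1, 2, 4, 4]
DCG = 4/2 + 4/3 + 0/4 + 1/5 + 2/6 + 4/7 + 4/8 = 1037/210
Ideal relevance (sorted desc): [4, 4, 4, 4, 2, 1, 0]
Ideal DCG = 4/2 + 4/3 + 4/4 + 4/5 + 2/6 + 1/7 + 0/8 = 589/105
nDCG = DCG / ideal_DCG = 1037/210 / 589/105 = 1037/1178

1037/1178


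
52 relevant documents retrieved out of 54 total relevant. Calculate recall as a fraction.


Recall = retrieved_relevant / total_relevant
= 52 / 54
= 52 / (52 + 2)
= 26/27

26/27


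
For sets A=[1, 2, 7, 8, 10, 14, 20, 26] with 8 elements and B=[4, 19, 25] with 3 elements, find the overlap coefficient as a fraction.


A intersect B = []
|A intersect B| = 0
min(|A|, |B|) = min(8, 3) = 3
Overlap = 0 / 3 = 0

0


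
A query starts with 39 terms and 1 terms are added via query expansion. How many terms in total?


Original terms: 39
Expansion terms: 1
Total = 39 + 1 = 40

40


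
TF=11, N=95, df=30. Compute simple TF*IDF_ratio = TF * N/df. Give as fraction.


TF * (N/df)
= 11 * (95/30)
= 11 * 19/6
= 209/6

209/6


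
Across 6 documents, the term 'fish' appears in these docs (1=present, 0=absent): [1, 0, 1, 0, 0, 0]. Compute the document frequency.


Checking each document for 'fish':
Doc 1: present
Doc 2: absent
Doc 3: present
Doc 4: absent
Doc 5: absent
Doc 6: absent
df = sum of presences = 1 + 0 + 1 + 0 + 0 + 0 = 2

2


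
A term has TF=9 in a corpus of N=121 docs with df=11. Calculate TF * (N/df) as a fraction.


TF * (N/df)
= 9 * (121/11)
= 9 * 11
= 99

99


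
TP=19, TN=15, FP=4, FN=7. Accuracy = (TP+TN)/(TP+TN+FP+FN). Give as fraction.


Accuracy = (TP + TN) / (TP + TN + FP + FN)
TP + TN = 19 + 15 = 34
Total = 19 + 15 + 4 + 7 = 45
Accuracy = 34 / 45 = 34/45

34/45


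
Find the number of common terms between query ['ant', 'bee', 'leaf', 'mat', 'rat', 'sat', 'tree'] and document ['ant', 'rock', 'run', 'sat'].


Query terms: ['ant', 'bee', 'leaf', 'mat', 'rat', 'sat', 'tree']
Document terms: ['ant', 'rock', 'run', 'sat']
Common terms: ['ant', 'sat']
Overlap count = 2

2


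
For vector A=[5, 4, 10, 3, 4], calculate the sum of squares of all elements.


|A|^2 = sum of squared components
A[0]^2 = 5^2 = 25
A[1]^2 = 4^2 = 16
A[2]^2 = 10^2 = 100
A[3]^2 = 3^2 = 9
A[4]^2 = 4^2 = 16
Sum = 25 + 16 + 100 + 9 + 16 = 166

166


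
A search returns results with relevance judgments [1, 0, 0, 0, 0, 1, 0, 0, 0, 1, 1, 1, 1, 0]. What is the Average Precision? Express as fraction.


Computing P@k for each relevant position:
Position 1: relevant, P@1 = 1/1 = 1
Position 2: not relevant
Position 3: not relevant
Position 4: not relevant
Position 5: not relevant
Position 6: relevant, P@6 = 2/6 = 1/3
Position 7: not relevant
Position 8: not relevant
Position 9: not relevant
Position 10: relevant, P@10 = 3/10 = 3/10
Position 11: relevant, P@11 = 4/11 = 4/11
Position 12: relevant, P@12 = 5/12 = 5/12
Position 13: relevant, P@13 = 6/13 = 6/13
Position 14: not relevant
Sum of P@k = 1 + 1/3 + 3/10 + 4/11 + 5/12 + 6/13 = 8223/2860
AP = 8223/2860 / 6 = 2741/5720

2741/5720


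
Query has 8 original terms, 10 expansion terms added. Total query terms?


Original terms: 8
Expansion terms: 10
Total = 8 + 10 = 18

18


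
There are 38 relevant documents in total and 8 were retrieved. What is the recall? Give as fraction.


Recall = retrieved_relevant / total_relevant
= 8 / 38
= 8 / (8 + 30)
= 4/19

4/19


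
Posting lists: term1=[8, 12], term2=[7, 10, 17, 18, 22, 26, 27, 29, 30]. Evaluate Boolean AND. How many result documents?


Boolean AND: find intersection of posting lists
term1 docs: [8, 12]
term2 docs: [7, 10, 17, 18, 22, 26, 27, 29, 30]
Intersection: []
|intersection| = 0

0


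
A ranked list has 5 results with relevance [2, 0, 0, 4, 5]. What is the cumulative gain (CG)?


Cumulative Gain = sum of relevance scores
Position 1: rel=2, running sum=2
Position 2: rel=0, running sum=2
Position 3: rel=0, running sum=2
Position 4: rel=4, running sum=6
Position 5: rel=5, running sum=11
CG = 11

11


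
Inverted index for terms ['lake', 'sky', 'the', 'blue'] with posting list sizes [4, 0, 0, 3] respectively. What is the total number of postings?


Summing posting list sizes:
'lake': 4 postings
'sky': 0 postings
'the': 0 postings
'blue': 3 postings
Total = 4 + 0 + 0 + 3 = 7

7


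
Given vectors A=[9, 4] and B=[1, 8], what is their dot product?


Dot product = sum of element-wise products
A[0]*B[0] = 9*1 = 9
A[1]*B[1] = 4*8 = 32
Sum = 9 + 32 = 41

41


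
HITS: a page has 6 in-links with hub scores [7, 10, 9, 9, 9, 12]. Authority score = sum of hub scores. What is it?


Authority = sum of hub scores of in-linkers
In-link 1: hub score = 7
In-link 2: hub score = 10
In-link 3: hub score = 9
In-link 4: hub score = 9
In-link 5: hub score = 9
In-link 6: hub score = 12
Authority = 7 + 10 + 9 + 9 + 9 + 12 = 56

56


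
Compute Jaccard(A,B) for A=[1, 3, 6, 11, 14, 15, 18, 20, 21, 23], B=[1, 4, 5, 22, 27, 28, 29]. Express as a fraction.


A intersect B = [1]
|A intersect B| = 1
A union B = [1, 3, 4, 5, 6, 11, 14, 15, 18, 20, 21, 22, 23, 27, 28, 29]
|A union B| = 16
Jaccard = 1/16 = 1/16

1/16


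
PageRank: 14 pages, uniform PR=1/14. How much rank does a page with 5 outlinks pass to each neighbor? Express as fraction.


Initial PR = 1/14 = 1/14
Outlinks = 5
Contribution per link = PR / outlinks
= 1/14 / 5
= 1/70

1/70


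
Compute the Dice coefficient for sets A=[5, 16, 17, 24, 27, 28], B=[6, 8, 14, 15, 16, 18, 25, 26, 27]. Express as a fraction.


A intersect B = [16, 27]
|A intersect B| = 2
|A| = 6, |B| = 9
Dice = 2*2 / (6+9)
= 4 / 15 = 4/15

4/15


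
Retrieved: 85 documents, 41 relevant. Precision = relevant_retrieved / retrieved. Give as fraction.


Precision = relevant_retrieved / total_retrieved
= 41 / 85
= 41 / (41 + 44)
= 41/85

41/85


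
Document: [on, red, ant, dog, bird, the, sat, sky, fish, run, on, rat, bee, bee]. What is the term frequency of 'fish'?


Document has 14 words
Scanning for 'fish':
Found at positions: [8]
Count = 1

1


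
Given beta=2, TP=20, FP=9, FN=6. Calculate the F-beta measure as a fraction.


P = TP/(TP+FP) = 20/29 = 20/29
R = TP/(TP+FN) = 20/26 = 10/13
beta^2 = 2^2 = 4
(1 + beta^2) = 5
Numerator = (1+beta^2)*P*R = 1000/377
Denominator = beta^2*P + R = 80/29 + 10/13 = 1330/377
F_beta = 100/133

100/133


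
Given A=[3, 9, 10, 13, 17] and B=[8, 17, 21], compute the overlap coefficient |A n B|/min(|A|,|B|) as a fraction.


A intersect B = [17]
|A intersect B| = 1
min(|A|, |B|) = min(5, 3) = 3
Overlap = 1 / 3 = 1/3

1/3


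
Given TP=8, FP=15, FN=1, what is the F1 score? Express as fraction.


F1 = 2 * P * R / (P + R)
P = TP/(TP+FP) = 8/23 = 8/23
R = TP/(TP+FN) = 8/9 = 8/9
2 * P * R = 2 * 8/23 * 8/9 = 128/207
P + R = 8/23 + 8/9 = 256/207
F1 = 128/207 / 256/207 = 1/2

1/2


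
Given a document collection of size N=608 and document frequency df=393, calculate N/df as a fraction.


IDF ratio = N / df
= 608 / 393
= 608/393

608/393


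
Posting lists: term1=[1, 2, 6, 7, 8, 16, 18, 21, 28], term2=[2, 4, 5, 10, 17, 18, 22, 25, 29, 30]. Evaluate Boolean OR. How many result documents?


Boolean OR: find union of posting lists
term1 docs: [1, 2, 6, 7, 8, 16, 18, 21, 28]
term2 docs: [2, 4, 5, 10, 17, 18, 22, 25, 29, 30]
Union: [1, 2, 4, 5, 6, 7, 8, 10, 16, 17, 18, 21, 22, 25, 28, 29, 30]
|union| = 17

17


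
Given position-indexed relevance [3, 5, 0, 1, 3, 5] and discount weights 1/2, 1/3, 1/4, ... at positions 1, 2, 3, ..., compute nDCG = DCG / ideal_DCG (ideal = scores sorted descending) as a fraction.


Position discount weights w_i = 1/(i+1) for i=1..6:
Weights = [1/2, 1/3, 1/4, 1/5, 1/6, 1/7]
Actual relevance: [3, 5, 0, 1, 3, 5]
DCG = 3/2 + 5/3 + 0/4 + 1/5 + 3/6 + 5/7 = 481/105
Ideal relevance (sorted desc): [5, 5, 3, 3, 1, 0]
Ideal DCG = 5/2 + 5/3 + 3/4 + 3/5 + 1/6 + 0/7 = 341/60
nDCG = DCG / ideal_DCG = 481/105 / 341/60 = 1924/2387

1924/2387


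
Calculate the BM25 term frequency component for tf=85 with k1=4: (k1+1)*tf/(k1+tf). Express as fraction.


BM25 TF component = (k1+1)*tf / (k1+tf)
k1 = 4, tf = 85
Numerator = (4+1)*85 = 425
Denominator = 4 + 85 = 89
= 425/89 = 425/89

425/89


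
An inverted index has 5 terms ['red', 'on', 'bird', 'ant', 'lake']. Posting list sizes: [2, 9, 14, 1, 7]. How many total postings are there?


Summing posting list sizes:
'red': 2 postings
'on': 9 postings
'bird': 14 postings
'ant': 1 postings
'lake': 7 postings
Total = 2 + 9 + 14 + 1 + 7 = 33

33


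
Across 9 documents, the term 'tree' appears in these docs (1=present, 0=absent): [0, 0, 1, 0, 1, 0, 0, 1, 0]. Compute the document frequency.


Checking each document for 'tree':
Doc 1: absent
Doc 2: absent
Doc 3: present
Doc 4: absent
Doc 5: present
Doc 6: absent
Doc 7: absent
Doc 8: present
Doc 9: absent
df = sum of presences = 0 + 0 + 1 + 0 + 1 + 0 + 0 + 1 + 0 = 3

3


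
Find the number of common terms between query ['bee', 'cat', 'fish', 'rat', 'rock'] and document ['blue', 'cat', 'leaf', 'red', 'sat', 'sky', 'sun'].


Query terms: ['bee', 'cat', 'fish', 'rat', 'rock']
Document terms: ['blue', 'cat', 'leaf', 'red', 'sat', 'sky', 'sun']
Common terms: ['cat']
Overlap count = 1

1


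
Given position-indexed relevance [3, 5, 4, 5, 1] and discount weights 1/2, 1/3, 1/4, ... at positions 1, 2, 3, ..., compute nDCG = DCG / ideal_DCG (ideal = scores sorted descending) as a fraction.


Position discount weights w_i = 1/(i+1) for i=1..5:
Weights = [1/2, 1/3, 1/4, 1/5, 1/6]
Actual relevance: [3, 5, 4, 5, 1]
DCG = 3/2 + 5/3 + 4/4 + 5/5 + 1/6 = 16/3
Ideal relevance (sorted desc): [5, 5, 4, 3, 1]
Ideal DCG = 5/2 + 5/3 + 4/4 + 3/5 + 1/6 = 89/15
nDCG = DCG / ideal_DCG = 16/3 / 89/15 = 80/89

80/89


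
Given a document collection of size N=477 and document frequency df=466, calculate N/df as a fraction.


IDF ratio = N / df
= 477 / 466
= 477/466

477/466


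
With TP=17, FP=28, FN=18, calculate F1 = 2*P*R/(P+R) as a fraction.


F1 = 2 * P * R / (P + R)
P = TP/(TP+FP) = 17/45 = 17/45
R = TP/(TP+FN) = 17/35 = 17/35
2 * P * R = 2 * 17/45 * 17/35 = 578/1575
P + R = 17/45 + 17/35 = 272/315
F1 = 578/1575 / 272/315 = 17/40

17/40


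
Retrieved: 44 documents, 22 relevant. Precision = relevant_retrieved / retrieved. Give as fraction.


Precision = relevant_retrieved / total_retrieved
= 22 / 44
= 22 / (22 + 22)
= 1/2

1/2


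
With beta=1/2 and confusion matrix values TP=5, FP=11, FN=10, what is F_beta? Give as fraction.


P = TP/(TP+FP) = 5/16 = 5/16
R = TP/(TP+FN) = 5/15 = 1/3
beta^2 = 1/2^2 = 1/4
(1 + beta^2) = 5/4
Numerator = (1+beta^2)*P*R = 25/192
Denominator = beta^2*P + R = 5/64 + 1/3 = 79/192
F_beta = 25/79

25/79


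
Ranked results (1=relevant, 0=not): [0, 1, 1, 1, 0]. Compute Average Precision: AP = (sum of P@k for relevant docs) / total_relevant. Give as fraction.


Computing P@k for each relevant position:
Position 1: not relevant
Position 2: relevant, P@2 = 1/2 = 1/2
Position 3: relevant, P@3 = 2/3 = 2/3
Position 4: relevant, P@4 = 3/4 = 3/4
Position 5: not relevant
Sum of P@k = 1/2 + 2/3 + 3/4 = 23/12
AP = 23/12 / 3 = 23/36

23/36


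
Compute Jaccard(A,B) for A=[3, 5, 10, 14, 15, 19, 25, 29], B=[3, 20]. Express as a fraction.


A intersect B = [3]
|A intersect B| = 1
A union B = [3, 5, 10, 14, 15, 19, 20, 25, 29]
|A union B| = 9
Jaccard = 1/9 = 1/9

1/9


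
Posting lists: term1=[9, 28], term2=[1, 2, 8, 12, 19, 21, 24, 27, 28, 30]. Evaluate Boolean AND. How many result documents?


Boolean AND: find intersection of posting lists
term1 docs: [9, 28]
term2 docs: [1, 2, 8, 12, 19, 21, 24, 27, 28, 30]
Intersection: [28]
|intersection| = 1

1


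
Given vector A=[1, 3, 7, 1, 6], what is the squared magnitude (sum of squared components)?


|A|^2 = sum of squared components
A[0]^2 = 1^2 = 1
A[1]^2 = 3^2 = 9
A[2]^2 = 7^2 = 49
A[3]^2 = 1^2 = 1
A[4]^2 = 6^2 = 36
Sum = 1 + 9 + 49 + 1 + 36 = 96

96


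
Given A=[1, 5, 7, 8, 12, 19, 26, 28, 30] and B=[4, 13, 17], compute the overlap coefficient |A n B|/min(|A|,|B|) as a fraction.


A intersect B = []
|A intersect B| = 0
min(|A|, |B|) = min(9, 3) = 3
Overlap = 0 / 3 = 0

0


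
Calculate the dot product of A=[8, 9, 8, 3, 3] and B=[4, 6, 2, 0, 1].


Dot product = sum of element-wise products
A[0]*B[0] = 8*4 = 32
A[1]*B[1] = 9*6 = 54
A[2]*B[2] = 8*2 = 16
A[3]*B[3] = 3*0 = 0
A[4]*B[4] = 3*1 = 3
Sum = 32 + 54 + 16 + 0 + 3 = 105

105


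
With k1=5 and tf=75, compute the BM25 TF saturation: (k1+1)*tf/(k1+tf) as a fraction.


BM25 TF component = (k1+1)*tf / (k1+tf)
k1 = 5, tf = 75
Numerator = (5+1)*75 = 450
Denominator = 5 + 75 = 80
= 450/80 = 45/8

45/8


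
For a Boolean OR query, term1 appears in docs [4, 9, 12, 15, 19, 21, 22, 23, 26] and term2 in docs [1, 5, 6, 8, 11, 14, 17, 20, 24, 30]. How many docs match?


Boolean OR: find union of posting lists
term1 docs: [4, 9, 12, 15, 19, 21, 22, 23, 26]
term2 docs: [1, 5, 6, 8, 11, 14, 17, 20, 24, 30]
Union: [1, 4, 5, 6, 8, 9, 11, 12, 14, 15, 17, 19, 20, 21, 22, 23, 24, 26, 30]
|union| = 19

19


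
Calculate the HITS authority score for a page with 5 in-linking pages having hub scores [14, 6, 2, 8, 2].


Authority = sum of hub scores of in-linkers
In-link 1: hub score = 14
In-link 2: hub score = 6
In-link 3: hub score = 2
In-link 4: hub score = 8
In-link 5: hub score = 2
Authority = 14 + 6 + 2 + 8 + 2 = 32

32


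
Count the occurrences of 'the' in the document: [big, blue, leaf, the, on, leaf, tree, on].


Document has 8 words
Scanning for 'the':
Found at positions: [3]
Count = 1

1


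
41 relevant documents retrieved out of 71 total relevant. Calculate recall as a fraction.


Recall = retrieved_relevant / total_relevant
= 41 / 71
= 41 / (41 + 30)
= 41/71

41/71


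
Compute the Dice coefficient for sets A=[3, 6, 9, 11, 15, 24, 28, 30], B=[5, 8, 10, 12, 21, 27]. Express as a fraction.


A intersect B = []
|A intersect B| = 0
|A| = 8, |B| = 6
Dice = 2*0 / (8+6)
= 0 / 14 = 0

0


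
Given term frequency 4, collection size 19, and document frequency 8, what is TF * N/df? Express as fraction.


TF * (N/df)
= 4 * (19/8)
= 4 * 19/8
= 19/2

19/2


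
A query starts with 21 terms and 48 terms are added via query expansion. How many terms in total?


Original terms: 21
Expansion terms: 48
Total = 21 + 48 = 69

69


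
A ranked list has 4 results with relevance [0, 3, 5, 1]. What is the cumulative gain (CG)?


Cumulative Gain = sum of relevance scores
Position 1: rel=0, running sum=0
Position 2: rel=3, running sum=3
Position 3: rel=5, running sum=8
Position 4: rel=1, running sum=9
CG = 9

9


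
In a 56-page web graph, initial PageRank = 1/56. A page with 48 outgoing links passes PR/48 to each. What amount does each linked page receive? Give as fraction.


Initial PR = 1/56 = 1/56
Outlinks = 48
Contribution per link = PR / outlinks
= 1/56 / 48
= 1/2688

1/2688


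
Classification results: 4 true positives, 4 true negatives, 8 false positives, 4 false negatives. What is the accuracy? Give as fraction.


Accuracy = (TP + TN) / (TP + TN + FP + FN)
TP + TN = 4 + 4 = 8
Total = 4 + 4 + 8 + 4 = 20
Accuracy = 8 / 20 = 2/5

2/5


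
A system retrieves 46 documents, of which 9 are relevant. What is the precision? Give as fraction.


Precision = relevant_retrieved / total_retrieved
= 9 / 46
= 9 / (9 + 37)
= 9/46

9/46


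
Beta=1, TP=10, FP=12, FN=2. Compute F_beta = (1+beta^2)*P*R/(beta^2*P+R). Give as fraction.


P = TP/(TP+FP) = 10/22 = 5/11
R = TP/(TP+FN) = 10/12 = 5/6
beta^2 = 1^2 = 1
(1 + beta^2) = 2
Numerator = (1+beta^2)*P*R = 25/33
Denominator = beta^2*P + R = 5/11 + 5/6 = 85/66
F_beta = 10/17

10/17


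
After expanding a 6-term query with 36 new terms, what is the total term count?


Original terms: 6
Expansion terms: 36
Total = 6 + 36 = 42

42


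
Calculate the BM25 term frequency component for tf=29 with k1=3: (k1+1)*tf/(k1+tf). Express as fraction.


BM25 TF component = (k1+1)*tf / (k1+tf)
k1 = 3, tf = 29
Numerator = (3+1)*29 = 116
Denominator = 3 + 29 = 32
= 116/32 = 29/8

29/8


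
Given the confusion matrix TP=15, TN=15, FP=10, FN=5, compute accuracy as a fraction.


Accuracy = (TP + TN) / (TP + TN + FP + FN)
TP + TN = 15 + 15 = 30
Total = 15 + 15 + 10 + 5 = 45
Accuracy = 30 / 45 = 2/3

2/3


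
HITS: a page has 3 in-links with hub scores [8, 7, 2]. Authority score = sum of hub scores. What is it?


Authority = sum of hub scores of in-linkers
In-link 1: hub score = 8
In-link 2: hub score = 7
In-link 3: hub score = 2
Authority = 8 + 7 + 2 = 17

17


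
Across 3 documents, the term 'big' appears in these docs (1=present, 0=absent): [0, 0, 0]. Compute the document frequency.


Checking each document for 'big':
Doc 1: absent
Doc 2: absent
Doc 3: absent
df = sum of presences = 0 + 0 + 0 = 0

0


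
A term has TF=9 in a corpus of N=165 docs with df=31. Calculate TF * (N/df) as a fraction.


TF * (N/df)
= 9 * (165/31)
= 9 * 165/31
= 1485/31

1485/31


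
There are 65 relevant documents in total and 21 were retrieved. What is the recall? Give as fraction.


Recall = retrieved_relevant / total_relevant
= 21 / 65
= 21 / (21 + 44)
= 21/65

21/65


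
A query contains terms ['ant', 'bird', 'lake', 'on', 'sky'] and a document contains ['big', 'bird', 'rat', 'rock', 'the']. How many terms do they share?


Query terms: ['ant', 'bird', 'lake', 'on', 'sky']
Document terms: ['big', 'bird', 'rat', 'rock', 'the']
Common terms: ['bird']
Overlap count = 1

1


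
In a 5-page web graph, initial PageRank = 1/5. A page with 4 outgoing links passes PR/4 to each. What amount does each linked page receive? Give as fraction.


Initial PR = 1/5 = 1/5
Outlinks = 4
Contribution per link = PR / outlinks
= 1/5 / 4
= 1/20

1/20


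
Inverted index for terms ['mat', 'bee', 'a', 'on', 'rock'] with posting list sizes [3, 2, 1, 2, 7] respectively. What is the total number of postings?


Summing posting list sizes:
'mat': 3 postings
'bee': 2 postings
'a': 1 postings
'on': 2 postings
'rock': 7 postings
Total = 3 + 2 + 1 + 2 + 7 = 15

15


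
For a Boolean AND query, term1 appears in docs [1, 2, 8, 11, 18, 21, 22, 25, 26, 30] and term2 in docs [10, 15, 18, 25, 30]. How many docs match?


Boolean AND: find intersection of posting lists
term1 docs: [1, 2, 8, 11, 18, 21, 22, 25, 26, 30]
term2 docs: [10, 15, 18, 25, 30]
Intersection: [18, 25, 30]
|intersection| = 3

3


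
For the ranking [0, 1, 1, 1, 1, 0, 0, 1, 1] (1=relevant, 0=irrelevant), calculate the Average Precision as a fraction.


Computing P@k for each relevant position:
Position 1: not relevant
Position 2: relevant, P@2 = 1/2 = 1/2
Position 3: relevant, P@3 = 2/3 = 2/3
Position 4: relevant, P@4 = 3/4 = 3/4
Position 5: relevant, P@5 = 4/5 = 4/5
Position 6: not relevant
Position 7: not relevant
Position 8: relevant, P@8 = 5/8 = 5/8
Position 9: relevant, P@9 = 6/9 = 2/3
Sum of P@k = 1/2 + 2/3 + 3/4 + 4/5 + 5/8 + 2/3 = 481/120
AP = 481/120 / 6 = 481/720

481/720


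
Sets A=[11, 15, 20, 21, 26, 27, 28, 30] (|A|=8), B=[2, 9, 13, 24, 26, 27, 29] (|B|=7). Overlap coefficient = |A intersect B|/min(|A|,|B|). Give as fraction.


A intersect B = [26, 27]
|A intersect B| = 2
min(|A|, |B|) = min(8, 7) = 7
Overlap = 2 / 7 = 2/7

2/7


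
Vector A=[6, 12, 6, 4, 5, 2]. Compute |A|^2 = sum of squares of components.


|A|^2 = sum of squared components
A[0]^2 = 6^2 = 36
A[1]^2 = 12^2 = 144
A[2]^2 = 6^2 = 36
A[3]^2 = 4^2 = 16
A[4]^2 = 5^2 = 25
A[5]^2 = 2^2 = 4
Sum = 36 + 144 + 36 + 16 + 25 + 4 = 261

261


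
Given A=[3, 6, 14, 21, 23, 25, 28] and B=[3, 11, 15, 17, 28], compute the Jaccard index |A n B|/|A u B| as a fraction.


A intersect B = [3, 28]
|A intersect B| = 2
A union B = [3, 6, 11, 14, 15, 17, 21, 23, 25, 28]
|A union B| = 10
Jaccard = 2/10 = 1/5

1/5


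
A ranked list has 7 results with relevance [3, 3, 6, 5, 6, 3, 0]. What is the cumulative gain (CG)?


Cumulative Gain = sum of relevance scores
Position 1: rel=3, running sum=3
Position 2: rel=3, running sum=6
Position 3: rel=6, running sum=12
Position 4: rel=5, running sum=17
Position 5: rel=6, running sum=23
Position 6: rel=3, running sum=26
Position 7: rel=0, running sum=26
CG = 26

26


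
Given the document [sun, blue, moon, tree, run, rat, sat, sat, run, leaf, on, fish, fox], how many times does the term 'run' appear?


Document has 13 words
Scanning for 'run':
Found at positions: [4, 8]
Count = 2

2


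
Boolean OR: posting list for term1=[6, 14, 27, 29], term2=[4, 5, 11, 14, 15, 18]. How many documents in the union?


Boolean OR: find union of posting lists
term1 docs: [6, 14, 27, 29]
term2 docs: [4, 5, 11, 14, 15, 18]
Union: [4, 5, 6, 11, 14, 15, 18, 27, 29]
|union| = 9

9


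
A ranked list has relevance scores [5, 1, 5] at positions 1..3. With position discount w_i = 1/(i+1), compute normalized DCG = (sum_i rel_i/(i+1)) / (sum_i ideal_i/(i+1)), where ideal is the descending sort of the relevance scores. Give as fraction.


Position discount weights w_i = 1/(i+1) for i=1..3:
Weights = [1/2, 1/3, 1/4]
Actual relevance: [5, 1, 5]
DCG = 5/2 + 1/3 + 5/4 = 49/12
Ideal relevance (sorted desc): [5, 5, 1]
Ideal DCG = 5/2 + 5/3 + 1/4 = 53/12
nDCG = DCG / ideal_DCG = 49/12 / 53/12 = 49/53

49/53


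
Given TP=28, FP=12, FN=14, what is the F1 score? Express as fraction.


F1 = 2 * P * R / (P + R)
P = TP/(TP+FP) = 28/40 = 7/10
R = TP/(TP+FN) = 28/42 = 2/3
2 * P * R = 2 * 7/10 * 2/3 = 14/15
P + R = 7/10 + 2/3 = 41/30
F1 = 14/15 / 41/30 = 28/41

28/41


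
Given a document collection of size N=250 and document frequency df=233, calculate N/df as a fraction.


IDF ratio = N / df
= 250 / 233
= 250/233

250/233


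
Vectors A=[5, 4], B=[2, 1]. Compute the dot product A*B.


Dot product = sum of element-wise products
A[0]*B[0] = 5*2 = 10
A[1]*B[1] = 4*1 = 4
Sum = 10 + 4 = 14

14


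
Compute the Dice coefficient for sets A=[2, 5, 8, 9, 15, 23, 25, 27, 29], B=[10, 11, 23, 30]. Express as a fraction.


A intersect B = [23]
|A intersect B| = 1
|A| = 9, |B| = 4
Dice = 2*1 / (9+4)
= 2 / 13 = 2/13

2/13


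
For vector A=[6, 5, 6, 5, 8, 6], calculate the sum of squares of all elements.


|A|^2 = sum of squared components
A[0]^2 = 6^2 = 36
A[1]^2 = 5^2 = 25
A[2]^2 = 6^2 = 36
A[3]^2 = 5^2 = 25
A[4]^2 = 8^2 = 64
A[5]^2 = 6^2 = 36
Sum = 36 + 25 + 36 + 25 + 64 + 36 = 222

222


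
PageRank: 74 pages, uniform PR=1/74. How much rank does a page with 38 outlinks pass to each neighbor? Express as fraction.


Initial PR = 1/74 = 1/74
Outlinks = 38
Contribution per link = PR / outlinks
= 1/74 / 38
= 1/2812

1/2812


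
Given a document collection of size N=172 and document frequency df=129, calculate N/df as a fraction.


IDF ratio = N / df
= 172 / 129
= 4/3

4/3


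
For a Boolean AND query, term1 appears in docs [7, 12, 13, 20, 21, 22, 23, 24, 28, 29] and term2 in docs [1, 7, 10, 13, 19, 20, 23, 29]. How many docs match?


Boolean AND: find intersection of posting lists
term1 docs: [7, 12, 13, 20, 21, 22, 23, 24, 28, 29]
term2 docs: [1, 7, 10, 13, 19, 20, 23, 29]
Intersection: [7, 13, 20, 23, 29]
|intersection| = 5

5


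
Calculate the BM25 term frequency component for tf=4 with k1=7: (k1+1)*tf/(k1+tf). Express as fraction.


BM25 TF component = (k1+1)*tf / (k1+tf)
k1 = 7, tf = 4
Numerator = (7+1)*4 = 32
Denominator = 7 + 4 = 11
= 32/11 = 32/11

32/11


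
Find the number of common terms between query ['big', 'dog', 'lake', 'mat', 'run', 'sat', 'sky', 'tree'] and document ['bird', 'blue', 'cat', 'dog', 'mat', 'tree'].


Query terms: ['big', 'dog', 'lake', 'mat', 'run', 'sat', 'sky', 'tree']
Document terms: ['bird', 'blue', 'cat', 'dog', 'mat', 'tree']
Common terms: ['dog', 'mat', 'tree']
Overlap count = 3

3


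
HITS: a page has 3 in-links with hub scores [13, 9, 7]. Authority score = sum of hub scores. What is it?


Authority = sum of hub scores of in-linkers
In-link 1: hub score = 13
In-link 2: hub score = 9
In-link 3: hub score = 7
Authority = 13 + 9 + 7 = 29

29


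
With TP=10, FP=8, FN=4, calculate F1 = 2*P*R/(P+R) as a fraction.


F1 = 2 * P * R / (P + R)
P = TP/(TP+FP) = 10/18 = 5/9
R = TP/(TP+FN) = 10/14 = 5/7
2 * P * R = 2 * 5/9 * 5/7 = 50/63
P + R = 5/9 + 5/7 = 80/63
F1 = 50/63 / 80/63 = 5/8

5/8


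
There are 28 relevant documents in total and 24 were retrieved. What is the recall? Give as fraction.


Recall = retrieved_relevant / total_relevant
= 24 / 28
= 24 / (24 + 4)
= 6/7

6/7


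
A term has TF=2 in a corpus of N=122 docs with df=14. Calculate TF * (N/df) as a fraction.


TF * (N/df)
= 2 * (122/14)
= 2 * 61/7
= 122/7

122/7


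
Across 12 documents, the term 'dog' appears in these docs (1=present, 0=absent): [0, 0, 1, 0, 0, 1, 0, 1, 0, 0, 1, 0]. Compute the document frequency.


Checking each document for 'dog':
Doc 1: absent
Doc 2: absent
Doc 3: present
Doc 4: absent
Doc 5: absent
Doc 6: present
Doc 7: absent
Doc 8: present
Doc 9: absent
Doc 10: absent
Doc 11: present
Doc 12: absent
df = sum of presences = 0 + 0 + 1 + 0 + 0 + 1 + 0 + 1 + 0 + 0 + 1 + 0 = 4

4


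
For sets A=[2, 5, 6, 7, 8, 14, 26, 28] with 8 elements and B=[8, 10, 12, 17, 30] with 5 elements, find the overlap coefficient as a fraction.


A intersect B = [8]
|A intersect B| = 1
min(|A|, |B|) = min(8, 5) = 5
Overlap = 1 / 5 = 1/5

1/5


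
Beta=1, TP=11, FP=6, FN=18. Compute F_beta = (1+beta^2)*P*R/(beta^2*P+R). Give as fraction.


P = TP/(TP+FP) = 11/17 = 11/17
R = TP/(TP+FN) = 11/29 = 11/29
beta^2 = 1^2 = 1
(1 + beta^2) = 2
Numerator = (1+beta^2)*P*R = 242/493
Denominator = beta^2*P + R = 11/17 + 11/29 = 506/493
F_beta = 11/23

11/23


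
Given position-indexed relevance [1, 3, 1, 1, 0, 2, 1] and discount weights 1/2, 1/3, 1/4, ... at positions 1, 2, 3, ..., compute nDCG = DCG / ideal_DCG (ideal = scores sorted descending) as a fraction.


Position discount weights w_i = 1/(i+1) for i=1..7:
Weights = [1/2, 1/3, 1/4, 1/5, 1/6, 1/7, 1/8]
Actual relevance: [1, 3, 1, 1, 0, 2, 1]
DCG = 1/2 + 3/3 + 1/4 + 1/5 + 0/6 + 2/7 + 1/8 = 661/280
Ideal relevance (sorted desc): [3, 2, 1, 1, 1, 1, 0]
Ideal DCG = 3/2 + 2/3 + 1/4 + 1/5 + 1/6 + 1/7 + 0/8 = 1229/420
nDCG = DCG / ideal_DCG = 661/280 / 1229/420 = 1983/2458

1983/2458


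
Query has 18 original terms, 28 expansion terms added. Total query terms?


Original terms: 18
Expansion terms: 28
Total = 18 + 28 = 46

46


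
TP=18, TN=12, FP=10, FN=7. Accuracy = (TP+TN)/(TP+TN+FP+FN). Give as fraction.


Accuracy = (TP + TN) / (TP + TN + FP + FN)
TP + TN = 18 + 12 = 30
Total = 18 + 12 + 10 + 7 = 47
Accuracy = 30 / 47 = 30/47

30/47


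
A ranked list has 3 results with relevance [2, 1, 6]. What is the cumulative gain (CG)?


Cumulative Gain = sum of relevance scores
Position 1: rel=2, running sum=2
Position 2: rel=1, running sum=3
Position 3: rel=6, running sum=9
CG = 9

9


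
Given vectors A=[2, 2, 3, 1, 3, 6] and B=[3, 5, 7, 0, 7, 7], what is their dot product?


Dot product = sum of element-wise products
A[0]*B[0] = 2*3 = 6
A[1]*B[1] = 2*5 = 10
A[2]*B[2] = 3*7 = 21
A[3]*B[3] = 1*0 = 0
A[4]*B[4] = 3*7 = 21
A[5]*B[5] = 6*7 = 42
Sum = 6 + 10 + 21 + 0 + 21 + 42 = 100

100


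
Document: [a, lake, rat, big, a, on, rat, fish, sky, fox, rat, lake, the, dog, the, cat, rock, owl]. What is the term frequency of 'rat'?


Document has 18 words
Scanning for 'rat':
Found at positions: [2, 6, 10]
Count = 3

3


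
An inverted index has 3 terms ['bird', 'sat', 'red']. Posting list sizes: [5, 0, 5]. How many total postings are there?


Summing posting list sizes:
'bird': 5 postings
'sat': 0 postings
'red': 5 postings
Total = 5 + 0 + 5 = 10

10


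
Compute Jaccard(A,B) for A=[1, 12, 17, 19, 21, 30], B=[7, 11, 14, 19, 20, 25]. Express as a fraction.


A intersect B = [19]
|A intersect B| = 1
A union B = [1, 7, 11, 12, 14, 17, 19, 20, 21, 25, 30]
|A union B| = 11
Jaccard = 1/11 = 1/11

1/11
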